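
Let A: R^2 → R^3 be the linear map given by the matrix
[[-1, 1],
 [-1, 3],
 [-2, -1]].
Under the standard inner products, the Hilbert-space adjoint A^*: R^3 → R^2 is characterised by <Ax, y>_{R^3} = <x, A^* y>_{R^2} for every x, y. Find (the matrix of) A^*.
A^* = A^T =
[[-1, -1, -2],
 [1, 3, -1]]

For real matrices with standard dot products, the defining identity <Ax, y> = <x, A^* y> gives (Ax)^T y = x^T (A^*) y, i.e. x^T A^T y = x^T (A^*) y. Since this holds for all x, y, we must have A^* = A^T. Therefore
A^* =
[[-1, -1, -2],
 [1, 3, -1]].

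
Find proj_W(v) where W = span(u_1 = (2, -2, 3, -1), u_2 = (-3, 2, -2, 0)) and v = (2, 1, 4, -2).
proj_W(v) = (4/5, -8/5, 16/5, -8/5)

Set up U = [u_1 | ... | u_2] ∈ R^(4×2). The projector onto W = col(U) is P = U (U^T U)^(-1) U^T.
Compute U^T U =
  [18, -16]
  [-16, 17],
and U^T v = (16, -12).
Solve U^T U · c = U^T v for the coefficients: c = (8/5, 4/5). The projection is proj_W(v) = U c.
Check: (v - proj_W(v)) · u_1 = 0  (should be 0).
Check: (v - proj_W(v)) · u_2 = 0  (should be 0).
Result: proj_W(v) = (4/5, -8/5, 16/5, -8/5).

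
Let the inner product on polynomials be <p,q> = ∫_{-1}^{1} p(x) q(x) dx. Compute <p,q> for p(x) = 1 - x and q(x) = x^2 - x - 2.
<p,q> = -8/3

Expand the product: p(x)·q(x) = -x^3 + 2*x^2 + x - 2.
∫_{-1}^{1} of each monomial x^k gives [2/(k+1) if k even, 0 if k odd]. Integrating term-by-term (or equivalently evaluating the antiderivative F(x) = -x^4/4 + 2*x^3/3 + x^2/2 - 2*x at the endpoints):
  F(1) − F(−1) = -13/12 − (19/12) = -8/3.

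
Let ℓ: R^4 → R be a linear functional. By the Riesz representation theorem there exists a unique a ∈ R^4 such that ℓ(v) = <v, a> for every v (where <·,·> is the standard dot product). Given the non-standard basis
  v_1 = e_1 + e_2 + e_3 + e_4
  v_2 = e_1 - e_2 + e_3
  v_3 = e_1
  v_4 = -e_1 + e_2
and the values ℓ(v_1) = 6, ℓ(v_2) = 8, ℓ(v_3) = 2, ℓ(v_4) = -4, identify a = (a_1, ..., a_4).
a = (2, -2, 4, 2)

Write a = (a_1, ..., a_4) in the standard basis. For each basis vector v_i, ℓ(v_i) = <v_i, a> is a linear equation in the a_j's. Collect the n equations into a matrix system V a = ℓ, where row i of V is v_i (expressed in the standard basis). Since V is invertible (lower-triangular with 1s on the diagonal, up to permutation), solve by back-substitution:
  V =
[[1, 1, 1, 1],
 [1, -1, 1, 0],
 [1, 0, 0, 0],
 [-1, 1, 0, 0]]
  V a = (6, 8, 2, -4)
Solving gives a = (2, -2, 4, 2).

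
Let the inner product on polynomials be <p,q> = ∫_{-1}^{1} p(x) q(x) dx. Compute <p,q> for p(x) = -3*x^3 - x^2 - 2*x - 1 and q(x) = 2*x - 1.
<p,q> = -12/5

Expand the product: p(x)·q(x) = -6*x^4 + x^3 - 3*x^2 + 1.
∫_{-1}^{1} of each monomial x^k gives [2/(k+1) if k even, 0 if k odd]. Integrating term-by-term (or equivalently evaluating the antiderivative F(x) = -6*x^5/5 + x^4/4 - x^3 + x at the endpoints):
  F(1) − F(−1) = -19/20 − (29/20) = -12/5.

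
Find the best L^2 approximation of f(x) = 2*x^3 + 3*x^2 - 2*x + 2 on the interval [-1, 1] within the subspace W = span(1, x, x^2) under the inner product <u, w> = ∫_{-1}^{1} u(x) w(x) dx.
g(x) = 3*x^2 - 4*x/5 + 2

The best approximation g ∈ W is the orthogonal projection of f onto W. Writing g = a_0 + a_1 x + a_2 x^2, the coefficients solve the normal equations G · a = b where
  G_{ij} = <φ_i, φ_j> and b_i = <f, φ_i>, with φ_0 = 1, φ_1 = x, φ_2 = x^2.
G =
  [2, 0, 2/3]
  [0, 2/3, 0]
  [2/3, 0, 2/5],
b = (6, -8/15, 38/15).
Solving gives a_0 = 2, a_1 = -4/5, a_2 = 3, so
  g(x) = 3*x^2 - 4*x/5 + 2.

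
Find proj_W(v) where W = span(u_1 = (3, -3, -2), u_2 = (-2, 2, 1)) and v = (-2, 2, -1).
proj_W(v) = (-2, 2, -1)

Set up U = [u_1 | ... | u_2] ∈ R^(3×2). The projector onto W = col(U) is P = U (U^T U)^(-1) U^T.
Compute U^T U =
  [22, -14]
  [-14, 9],
and U^T v = (-10, 7).
Solve U^T U · c = U^T v for the coefficients: c = (4, 7). The projection is proj_W(v) = U c.
Check: (v - proj_W(v)) · u_1 = 0  (should be 0).
Check: (v - proj_W(v)) · u_2 = 0  (should be 0).
Result: proj_W(v) = (-2, 2, -1).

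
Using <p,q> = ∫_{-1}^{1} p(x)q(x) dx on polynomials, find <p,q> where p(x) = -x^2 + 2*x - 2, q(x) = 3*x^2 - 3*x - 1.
<p,q> = -68/15

Expand the product: p(x)·q(x) = -3*x^4 + 9*x^3 - 11*x^2 + 4*x + 2.
∫_{-1}^{1} of each monomial x^k gives [2/(k+1) if k even, 0 if k odd]. Integrating term-by-term (or equivalently evaluating the antiderivative F(x) = -3*x^5/5 + 9*x^4/4 - 11*x^3/3 + 2*x^2 + 2*x at the endpoints):
  F(1) − F(−1) = 119/60 − (391/60) = -68/15.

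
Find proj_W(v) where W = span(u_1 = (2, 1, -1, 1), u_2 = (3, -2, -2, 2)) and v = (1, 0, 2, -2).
proj_W(v) = (-61/83, 36/83, 40/83, -40/83)

Set up U = [u_1 | ... | u_2] ∈ R^(4×2). The projector onto W = col(U) is P = U (U^T U)^(-1) U^T.
Compute U^T U =
  [7, 8]
  [8, 21],
and U^T v = (-2, -5).
Solve U^T U · c = U^T v for the coefficients: c = (-2/83, -19/83). The projection is proj_W(v) = U c.
Check: (v - proj_W(v)) · u_1 = 0  (should be 0).
Check: (v - proj_W(v)) · u_2 = 0  (should be 0).
Result: proj_W(v) = (-61/83, 36/83, 40/83, -40/83).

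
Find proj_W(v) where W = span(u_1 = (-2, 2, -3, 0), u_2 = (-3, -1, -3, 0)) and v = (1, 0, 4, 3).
proj_W(v) = (361/154, -69/154, 216/77, 0)

Set up U = [u_1 | ... | u_2] ∈ R^(4×2). The projector onto W = col(U) is P = U (U^T U)^(-1) U^T.
Compute U^T U =
  [17, 13]
  [13, 19],
and U^T v = (-14, -15).
Solve U^T U · c = U^T v for the coefficients: c = (-71/154, -73/154). The projection is proj_W(v) = U c.
Check: (v - proj_W(v)) · u_1 = 0  (should be 0).
Check: (v - proj_W(v)) · u_2 = 0  (should be 0).
Result: proj_W(v) = (361/154, -69/154, 216/77, 0).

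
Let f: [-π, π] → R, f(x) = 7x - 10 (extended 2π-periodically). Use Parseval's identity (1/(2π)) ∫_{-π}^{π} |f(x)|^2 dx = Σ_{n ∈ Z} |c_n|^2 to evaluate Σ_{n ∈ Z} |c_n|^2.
Σ |c_n|^2 = 49π^2/3 + 100

Expand and integrate term by term over [-π, π]:
  ∫ (7x)^2 dx = 49·(2π^3/3); ∫ 2·7·(-10)·x dx = 0 (odd integrand); ∫ (-10)^2 dx = 100·2π.
So (1/(2π)) ∫_{-π}^{π} (7x - 10)^2 dx = 49π^2/3 + 100 = 49π^2/3 + 100.
Parseval ⇒ Σ |c_n|^2 = 49π^2/3 + 100.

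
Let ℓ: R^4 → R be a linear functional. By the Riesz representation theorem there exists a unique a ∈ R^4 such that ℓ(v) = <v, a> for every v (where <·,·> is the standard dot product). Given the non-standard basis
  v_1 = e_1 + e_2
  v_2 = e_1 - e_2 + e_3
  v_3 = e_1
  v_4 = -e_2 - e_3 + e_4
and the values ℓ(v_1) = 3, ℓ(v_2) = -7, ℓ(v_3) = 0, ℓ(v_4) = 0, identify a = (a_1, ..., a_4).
a = (0, 3, -4, -1)

Write a = (a_1, ..., a_4) in the standard basis. For each basis vector v_i, ℓ(v_i) = <v_i, a> is a linear equation in the a_j's. Collect the n equations into a matrix system V a = ℓ, where row i of V is v_i (expressed in the standard basis). Since V is invertible (lower-triangular with 1s on the diagonal, up to permutation), solve by back-substitution:
  V =
[[1, 1, 0, 0],
 [1, -1, 1, 0],
 [1, 0, 0, 0],
 [0, -1, -1, 1]]
  V a = (3, -7, 0, 0)
Solving gives a = (0, 3, -4, -1).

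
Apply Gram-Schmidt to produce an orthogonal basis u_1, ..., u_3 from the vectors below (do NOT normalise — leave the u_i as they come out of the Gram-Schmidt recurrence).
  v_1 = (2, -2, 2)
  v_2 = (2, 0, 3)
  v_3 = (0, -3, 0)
Orthogonal basis:
  u_1 = (2, -2, 2)
  u_2 = (1/3, 5/3, 4/3)
  u_3 = (-9/14, -3/14, 3/7)

Apply the Gram-Schmidt recurrence
  u_1 = v_1
  u_i = v_i − Σ_{j<i} ((v_i · u_j) / (u_j · u_j)) · u_j.

Step by step this gives:
  u_1 = (2, -2, 2)
  u_2 = (1/3, 5/3, 4/3)
  u_3 = (-9/14, -3/14, 3/7)

Orthogonality check:
  u_2 · u_1 = 0 (should be 0)
  u_3 · u_1 = 0 (should be 0)
  u_3 · u_2 = 0 (should be 0)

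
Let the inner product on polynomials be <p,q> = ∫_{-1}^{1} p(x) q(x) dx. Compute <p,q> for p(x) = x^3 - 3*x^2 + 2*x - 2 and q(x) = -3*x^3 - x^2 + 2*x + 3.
<p,q> = -534/35

Expand the product: p(x)·q(x) = -3*x^6 + 8*x^5 - x^4 + x^3 - 3*x^2 + 2*x - 6.
∫_{-1}^{1} of each monomial x^k gives [2/(k+1) if k even, 0 if k odd]. Integrating term-by-term (or equivalently evaluating the antiderivative F(x) = -3*x^7/7 + 4*x^6/3 - x^5/5 + x^4/4 - x^3 + x^2 - 6*x at the endpoints):
  F(1) − F(−1) = -2119/420 − (4289/420) = -534/35.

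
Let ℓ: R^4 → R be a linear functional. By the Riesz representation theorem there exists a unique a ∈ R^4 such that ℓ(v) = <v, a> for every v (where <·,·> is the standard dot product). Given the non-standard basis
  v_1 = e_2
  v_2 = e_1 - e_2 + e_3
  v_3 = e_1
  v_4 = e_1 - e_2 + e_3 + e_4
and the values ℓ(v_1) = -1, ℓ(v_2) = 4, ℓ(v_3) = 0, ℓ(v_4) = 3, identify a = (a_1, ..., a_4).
a = (0, -1, 3, -1)

Write a = (a_1, ..., a_4) in the standard basis. For each basis vector v_i, ℓ(v_i) = <v_i, a> is a linear equation in the a_j's. Collect the n equations into a matrix system V a = ℓ, where row i of V is v_i (expressed in the standard basis). Since V is invertible (lower-triangular with 1s on the diagonal, up to permutation), solve by back-substitution:
  V =
[[0, 1, 0, 0],
 [1, -1, 1, 0],
 [1, 0, 0, 0],
 [1, -1, 1, 1]]
  V a = (-1, 4, 0, 3)
Solving gives a = (0, -1, 3, -1).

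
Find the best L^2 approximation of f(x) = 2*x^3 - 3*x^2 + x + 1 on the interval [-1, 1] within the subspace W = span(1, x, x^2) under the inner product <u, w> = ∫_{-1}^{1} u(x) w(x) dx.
g(x) = -3*x^2 + 11*x/5 + 1

The best approximation g ∈ W is the orthogonal projection of f onto W. Writing g = a_0 + a_1 x + a_2 x^2, the coefficients solve the normal equations G · a = b where
  G_{ij} = <φ_i, φ_j> and b_i = <f, φ_i>, with φ_0 = 1, φ_1 = x, φ_2 = x^2.
G =
  [2, 0, 2/3]
  [0, 2/3, 0]
  [2/3, 0, 2/5],
b = (0, 22/15, -8/15).
Solving gives a_0 = 1, a_1 = 11/5, a_2 = -3, so
  g(x) = -3*x^2 + 11*x/5 + 1.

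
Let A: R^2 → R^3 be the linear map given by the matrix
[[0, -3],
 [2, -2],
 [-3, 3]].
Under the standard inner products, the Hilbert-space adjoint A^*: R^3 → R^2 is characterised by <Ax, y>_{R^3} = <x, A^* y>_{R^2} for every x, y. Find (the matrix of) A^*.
A^* = A^T =
[[0, 2, -3],
 [-3, -2, 3]]

For real matrices with standard dot products, the defining identity <Ax, y> = <x, A^* y> gives (Ax)^T y = x^T (A^*) y, i.e. x^T A^T y = x^T (A^*) y. Since this holds for all x, y, we must have A^* = A^T. Therefore
A^* =
[[0, 2, -3],
 [-3, -2, 3]].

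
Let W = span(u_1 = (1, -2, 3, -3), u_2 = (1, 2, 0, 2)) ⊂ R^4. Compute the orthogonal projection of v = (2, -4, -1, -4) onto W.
proj_W(v) = (-53/63, -28/9, 15/14, -437/126)

Set up U = [u_1 | ... | u_2] ∈ R^(4×2). The projector onto W = col(U) is P = U (U^T U)^(-1) U^T.
Compute U^T U =
  [23, -9]
  [-9, 9],
and U^T v = (19, -14).
Solve U^T U · c = U^T v for the coefficients: c = (5/14, -151/126). The projection is proj_W(v) = U c.
Check: (v - proj_W(v)) · u_1 = 0  (should be 0).
Check: (v - proj_W(v)) · u_2 = 0  (should be 0).
Result: proj_W(v) = (-53/63, -28/9, 15/14, -437/126).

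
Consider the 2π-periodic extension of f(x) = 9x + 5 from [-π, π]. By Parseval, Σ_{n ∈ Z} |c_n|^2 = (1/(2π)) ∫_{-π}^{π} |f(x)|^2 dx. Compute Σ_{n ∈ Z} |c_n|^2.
Σ |c_n|^2 = 27π^2 + 25

Expand and integrate term by term over [-π, π]:
  ∫ (9x)^2 dx = 81·(2π^3/3); ∫ 2·9·(5)·x dx = 0 (odd integrand); ∫ 5^2 dx = 25·2π.
So (1/(2π)) ∫_{-π}^{π} (9x + 5)^2 dx = 81π^2/3 + 25 = 27π^2 + 25.
Parseval ⇒ Σ |c_n|^2 = 27π^2 + 25.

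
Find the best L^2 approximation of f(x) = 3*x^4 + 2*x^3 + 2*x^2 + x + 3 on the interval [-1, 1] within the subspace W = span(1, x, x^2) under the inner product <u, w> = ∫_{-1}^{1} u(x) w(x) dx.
g(x) = 32*x^2/7 + 11*x/5 + 96/35

The best approximation g ∈ W is the orthogonal projection of f onto W. Writing g = a_0 + a_1 x + a_2 x^2, the coefficients solve the normal equations G · a = b where
  G_{ij} = <φ_i, φ_j> and b_i = <f, φ_i>, with φ_0 = 1, φ_1 = x, φ_2 = x^2.
G =
  [2, 0, 2/3]
  [0, 2/3, 0]
  [2/3, 0, 2/5],
b = (128/15, 22/15, 128/35).
Solving gives a_0 = 96/35, a_1 = 11/5, a_2 = 32/7, so
  g(x) = 32*x^2/7 + 11*x/5 + 96/35.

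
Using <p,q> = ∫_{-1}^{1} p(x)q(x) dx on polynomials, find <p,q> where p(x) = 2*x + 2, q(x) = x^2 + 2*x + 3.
<p,q> = 16

Expand the product: p(x)·q(x) = 2*x^3 + 6*x^2 + 10*x + 6.
∫_{-1}^{1} of each monomial x^k gives [2/(k+1) if k even, 0 if k odd]. Integrating term-by-term (or equivalently evaluating the antiderivative F(x) = x^4/2 + 2*x^3 + 5*x^2 + 6*x at the endpoints):
  F(1) − F(−1) = 27/2 − (-5/2) = 16.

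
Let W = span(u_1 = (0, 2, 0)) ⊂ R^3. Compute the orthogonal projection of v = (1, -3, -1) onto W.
proj_W(v) = (0, -3, 0)

Set up U = [u_1 | ... | u_1] ∈ R^(3×1). The projector onto W = col(U) is P = U (U^T U)^(-1) U^T.
Compute U^T U =
  [4],
and U^T v = (-6).
Solve U^T U · c = U^T v for the coefficients: c = (-3/2). The projection is proj_W(v) = U c.
Check: (v - proj_W(v)) · u_1 = 0  (should be 0).
Result: proj_W(v) = (0, -3, 0).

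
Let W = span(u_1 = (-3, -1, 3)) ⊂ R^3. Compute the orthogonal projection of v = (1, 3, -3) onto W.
proj_W(v) = (45/19, 15/19, -45/19)

Set up U = [u_1 | ... | u_1] ∈ R^(3×1). The projector onto W = col(U) is P = U (U^T U)^(-1) U^T.
Compute U^T U =
  [19],
and U^T v = (-15).
Solve U^T U · c = U^T v for the coefficients: c = (-15/19). The projection is proj_W(v) = U c.
Check: (v - proj_W(v)) · u_1 = 0  (should be 0).
Result: proj_W(v) = (45/19, 15/19, -45/19).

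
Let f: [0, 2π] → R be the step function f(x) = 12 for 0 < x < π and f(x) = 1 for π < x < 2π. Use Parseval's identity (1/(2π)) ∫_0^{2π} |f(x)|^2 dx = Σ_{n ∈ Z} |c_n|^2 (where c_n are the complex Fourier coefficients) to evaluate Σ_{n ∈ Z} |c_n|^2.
Σ |c_n|^2 = 145/2

Parseval equates the L^2 energy of f (normalised by 1/(2π)) with the ℓ^2 sum of its Fourier coefficients: (1/(2π)) ∫_0^{2π} |f|^2 = Σ |c_n|^2.
Compute the left side: (1/(2π)) [∫_0^π 12^2 dx + ∫_π^{2π} 1^2 dx] = (1/(2π)) · (144π + 1π) = (144 + 1)/2 = 145/2.
So Σ_{n ∈ Z} |c_n|^2 = 145/2.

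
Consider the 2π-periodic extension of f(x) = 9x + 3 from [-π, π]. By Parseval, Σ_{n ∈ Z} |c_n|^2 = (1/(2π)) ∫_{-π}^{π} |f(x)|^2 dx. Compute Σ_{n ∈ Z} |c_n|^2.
Σ |c_n|^2 = 27π^2 + 9

Expand and integrate term by term over [-π, π]:
  ∫ (9x)^2 dx = 81·(2π^3/3); ∫ 2·9·(3)·x dx = 0 (odd integrand); ∫ 3^2 dx = 9·2π.
So (1/(2π)) ∫_{-π}^{π} (9x + 3)^2 dx = 81π^2/3 + 9 = 27π^2 + 9.
Parseval ⇒ Σ |c_n|^2 = 27π^2 + 9.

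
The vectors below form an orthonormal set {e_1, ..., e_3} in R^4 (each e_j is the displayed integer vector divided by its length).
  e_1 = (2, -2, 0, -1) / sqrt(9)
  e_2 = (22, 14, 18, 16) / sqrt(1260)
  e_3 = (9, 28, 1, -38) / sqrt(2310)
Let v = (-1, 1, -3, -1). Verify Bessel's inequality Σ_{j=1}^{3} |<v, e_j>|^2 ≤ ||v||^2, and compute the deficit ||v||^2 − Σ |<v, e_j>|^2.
Σ |<v, e_j>|^2 = 78/11; ||v||^2 = 12; deficit = 54/11

Write each e_j = u_j / sqrt(<u_j, u_j>) where u_j is the displayed integer vector. Then <v, e_j> = <v, u_j> / sqrt(<u_j, u_j>), so |<v, e_j>|^2 = <v, u_j>^2 / <u_j, u_j>.
Coefficients: <v, e_1> = -3/sqrt(9), <v, e_2> = -78/sqrt(1260), <v, e_3> = 54/sqrt(2310).
Square and sum: Σ |<v, e_j>|^2 = 78/11.
Compute ||v||^2 = v·v = 12.
Deficit = 12 − 78/11 = 54/11 ≥ 0, confirming Bessel's inequality. (The deficit equals ||v − Σ <v,e_j> e_j||^2, the squared distance from v to span{e_j}.)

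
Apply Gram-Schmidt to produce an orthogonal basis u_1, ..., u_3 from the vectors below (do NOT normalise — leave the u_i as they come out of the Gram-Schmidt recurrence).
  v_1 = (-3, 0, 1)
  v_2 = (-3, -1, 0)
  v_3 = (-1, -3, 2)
Orthogonal basis:
  u_1 = (-3, 0, 1)
  u_2 = (-3/10, -1, -9/10)
  u_3 = (14/19, -42/19, 42/19)

Apply the Gram-Schmidt recurrence
  u_1 = v_1
  u_i = v_i − Σ_{j<i} ((v_i · u_j) / (u_j · u_j)) · u_j.

Step by step this gives:
  u_1 = (-3, 0, 1)
  u_2 = (-3/10, -1, -9/10)
  u_3 = (14/19, -42/19, 42/19)

Orthogonality check:
  u_2 · u_1 = 0 (should be 0)
  u_3 · u_1 = 0 (should be 0)
  u_3 · u_2 = 0 (should be 0)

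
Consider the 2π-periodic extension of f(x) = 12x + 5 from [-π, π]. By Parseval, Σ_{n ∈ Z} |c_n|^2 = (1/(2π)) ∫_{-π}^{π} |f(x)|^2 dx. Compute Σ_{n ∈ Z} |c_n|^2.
Σ |c_n|^2 = 48π^2 + 25

Expand and integrate term by term over [-π, π]:
  ∫ (12x)^2 dx = 144·(2π^3/3); ∫ 2·12·(5)·x dx = 0 (odd integrand); ∫ 5^2 dx = 25·2π.
So (1/(2π)) ∫_{-π}^{π} (12x + 5)^2 dx = 144π^2/3 + 25 = 48π^2 + 25.
Parseval ⇒ Σ |c_n|^2 = 48π^2 + 25.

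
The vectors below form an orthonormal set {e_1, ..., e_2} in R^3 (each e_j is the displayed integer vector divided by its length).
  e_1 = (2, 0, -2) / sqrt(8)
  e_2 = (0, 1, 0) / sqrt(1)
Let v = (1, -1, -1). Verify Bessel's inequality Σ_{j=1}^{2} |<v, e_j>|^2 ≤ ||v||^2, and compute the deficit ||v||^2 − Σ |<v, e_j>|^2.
Σ |<v, e_j>|^2 = 3; ||v||^2 = 3; deficit = 0

Write each e_j = u_j / sqrt(<u_j, u_j>) where u_j is the displayed integer vector. Then <v, e_j> = <v, u_j> / sqrt(<u_j, u_j>), so |<v, e_j>|^2 = <v, u_j>^2 / <u_j, u_j>.
Coefficients: <v, e_1> = 4/sqrt(8), <v, e_2> = -1/sqrt(1).
Square and sum: Σ |<v, e_j>|^2 = 3.
Compute ||v||^2 = v·v = 3.
Deficit = 3 − 3 = 0 ≥ 0, confirming Bessel's inequality. (The deficit equals ||v − Σ <v,e_j> e_j||^2, the squared distance from v to span{e_j}.)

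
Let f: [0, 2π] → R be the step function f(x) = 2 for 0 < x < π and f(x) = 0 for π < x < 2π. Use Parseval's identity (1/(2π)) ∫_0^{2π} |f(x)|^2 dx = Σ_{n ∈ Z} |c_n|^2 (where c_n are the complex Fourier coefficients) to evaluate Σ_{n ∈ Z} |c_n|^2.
Σ |c_n|^2 = 2

Parseval equates the L^2 energy of f (normalised by 1/(2π)) with the ℓ^2 sum of its Fourier coefficients: (1/(2π)) ∫_0^{2π} |f|^2 = Σ |c_n|^2.
Compute the left side: (1/(2π)) [∫_0^π 2^2 dx + ∫_π^{2π} 0^2 dx] = (1/(2π)) · (4π + 0π) = (4 + 0)/2 = 2.
So Σ_{n ∈ Z} |c_n|^2 = 2.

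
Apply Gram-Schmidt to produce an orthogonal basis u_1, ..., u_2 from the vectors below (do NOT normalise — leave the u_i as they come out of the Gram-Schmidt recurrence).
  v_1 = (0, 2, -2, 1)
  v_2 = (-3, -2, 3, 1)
Orthogonal basis:
  u_1 = (0, 2, -2, 1)
  u_2 = (-3, 0, 1, 2)

Apply the Gram-Schmidt recurrence
  u_1 = v_1
  u_i = v_i − Σ_{j<i} ((v_i · u_j) / (u_j · u_j)) · u_j.

Step by step this gives:
  u_1 = (0, 2, -2, 1)
  u_2 = (-3, 0, 1, 2)

Orthogonality check:
  u_2 · u_1 = 0 (should be 0)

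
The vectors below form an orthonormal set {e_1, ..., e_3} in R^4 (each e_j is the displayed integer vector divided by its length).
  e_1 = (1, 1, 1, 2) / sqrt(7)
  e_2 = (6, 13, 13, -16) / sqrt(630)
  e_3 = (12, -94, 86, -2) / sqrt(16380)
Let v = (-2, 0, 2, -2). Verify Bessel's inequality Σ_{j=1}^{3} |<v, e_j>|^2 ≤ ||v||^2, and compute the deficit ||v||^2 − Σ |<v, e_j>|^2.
Σ |<v, e_j>|^2 = 642/91; ||v||^2 = 12; deficit = 450/91

Write each e_j = u_j / sqrt(<u_j, u_j>) where u_j is the displayed integer vector. Then <v, e_j> = <v, u_j> / sqrt(<u_j, u_j>), so |<v, e_j>|^2 = <v, u_j>^2 / <u_j, u_j>.
Coefficients: <v, e_1> = -4/sqrt(7), <v, e_2> = 46/sqrt(630), <v, e_3> = 152/sqrt(16380).
Square and sum: Σ |<v, e_j>|^2 = 642/91.
Compute ||v||^2 = v·v = 12.
Deficit = 12 − 642/91 = 450/91 ≥ 0, confirming Bessel's inequality. (The deficit equals ||v − Σ <v,e_j> e_j||^2, the squared distance from v to span{e_j}.)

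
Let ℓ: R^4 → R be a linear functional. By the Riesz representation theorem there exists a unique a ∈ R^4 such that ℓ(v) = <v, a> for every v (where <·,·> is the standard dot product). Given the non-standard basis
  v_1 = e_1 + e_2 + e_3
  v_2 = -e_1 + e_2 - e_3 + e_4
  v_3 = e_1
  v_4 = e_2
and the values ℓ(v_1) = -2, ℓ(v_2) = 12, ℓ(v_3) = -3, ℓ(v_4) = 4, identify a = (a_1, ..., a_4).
a = (-3, 4, -3, 2)

Write a = (a_1, ..., a_4) in the standard basis. For each basis vector v_i, ℓ(v_i) = <v_i, a> is a linear equation in the a_j's. Collect the n equations into a matrix system V a = ℓ, where row i of V is v_i (expressed in the standard basis). Since V is invertible (lower-triangular with 1s on the diagonal, up to permutation), solve by back-substitution:
  V =
[[1, 1, 1, 0],
 [-1, 1, -1, 1],
 [1, 0, 0, 0],
 [0, 1, 0, 0]]
  V a = (-2, 12, -3, 4)
Solving gives a = (-3, 4, -3, 2).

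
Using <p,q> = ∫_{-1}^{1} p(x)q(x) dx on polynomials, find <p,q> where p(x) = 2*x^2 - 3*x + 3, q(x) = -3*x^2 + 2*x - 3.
<p,q> = -172/5

Expand the product: p(x)·q(x) = -6*x^4 + 13*x^3 - 21*x^2 + 15*x - 9.
∫_{-1}^{1} of each monomial x^k gives [2/(k+1) if k even, 0 if k odd]. Integrating term-by-term (or equivalently evaluating the antiderivative F(x) = -6*x^5/5 + 13*x^4/4 - 7*x^3 + 15*x^2/2 - 9*x at the endpoints):
  F(1) − F(−1) = -129/20 − (559/20) = -172/5.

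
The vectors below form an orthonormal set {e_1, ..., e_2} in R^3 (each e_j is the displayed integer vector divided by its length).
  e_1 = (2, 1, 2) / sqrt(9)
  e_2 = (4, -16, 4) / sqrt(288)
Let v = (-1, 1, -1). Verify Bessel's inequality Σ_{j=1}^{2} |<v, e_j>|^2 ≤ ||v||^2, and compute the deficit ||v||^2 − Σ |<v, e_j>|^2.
Σ |<v, e_j>|^2 = 3; ||v||^2 = 3; deficit = 0

Write each e_j = u_j / sqrt(<u_j, u_j>) where u_j is the displayed integer vector. Then <v, e_j> = <v, u_j> / sqrt(<u_j, u_j>), so |<v, e_j>|^2 = <v, u_j>^2 / <u_j, u_j>.
Coefficients: <v, e_1> = -3/sqrt(9), <v, e_2> = -24/sqrt(288).
Square and sum: Σ |<v, e_j>|^2 = 3.
Compute ||v||^2 = v·v = 3.
Deficit = 3 − 3 = 0 ≥ 0, confirming Bessel's inequality. (The deficit equals ||v − Σ <v,e_j> e_j||^2, the squared distance from v to span{e_j}.)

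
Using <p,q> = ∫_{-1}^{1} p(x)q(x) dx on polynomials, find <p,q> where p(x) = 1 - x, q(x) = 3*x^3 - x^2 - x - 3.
<p,q> = -36/5

Expand the product: p(x)·q(x) = -3*x^4 + 4*x^3 + 2*x - 3.
∫_{-1}^{1} of each monomial x^k gives [2/(k+1) if k even, 0 if k odd]. Integrating term-by-term (or equivalently evaluating the antiderivative F(x) = -3*x^5/5 + x^4 + x^2 - 3*x at the endpoints):
  F(1) − F(−1) = -8/5 − (28/5) = -36/5.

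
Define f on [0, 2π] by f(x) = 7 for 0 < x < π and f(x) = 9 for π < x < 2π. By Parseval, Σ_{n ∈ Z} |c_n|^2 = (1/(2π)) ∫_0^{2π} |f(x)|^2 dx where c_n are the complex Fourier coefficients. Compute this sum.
Σ |c_n|^2 = 65

Parseval equates the L^2 energy of f (normalised by 1/(2π)) with the ℓ^2 sum of its Fourier coefficients: (1/(2π)) ∫_0^{2π} |f|^2 = Σ |c_n|^2.
Compute the left side: (1/(2π)) [∫_0^π 7^2 dx + ∫_π^{2π} 9^2 dx] = (1/(2π)) · (49π + 81π) = (49 + 81)/2 = 65.
So Σ_{n ∈ Z} |c_n|^2 = 65.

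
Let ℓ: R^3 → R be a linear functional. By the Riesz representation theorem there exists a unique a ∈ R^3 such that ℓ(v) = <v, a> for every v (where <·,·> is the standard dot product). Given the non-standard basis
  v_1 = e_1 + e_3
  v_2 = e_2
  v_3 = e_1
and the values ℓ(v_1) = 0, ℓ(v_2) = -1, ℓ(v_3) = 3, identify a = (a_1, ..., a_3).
a = (3, -1, -3)

Write a = (a_1, ..., a_3) in the standard basis. For each basis vector v_i, ℓ(v_i) = <v_i, a> is a linear equation in the a_j's. Collect the n equations into a matrix system V a = ℓ, where row i of V is v_i (expressed in the standard basis). Since V is invertible (lower-triangular with 1s on the diagonal, up to permutation), solve by back-substitution:
  V =
[[1, 0, 1],
 [0, 1, 0],
 [1, 0, 0]]
  V a = (0, -1, 3)
Solving gives a = (3, -1, -3).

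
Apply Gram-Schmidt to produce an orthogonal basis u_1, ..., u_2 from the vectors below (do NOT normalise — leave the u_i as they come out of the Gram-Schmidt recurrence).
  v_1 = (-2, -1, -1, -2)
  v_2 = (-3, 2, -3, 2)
Orthogonal basis:
  u_1 = (-2, -1, -1, -2)
  u_2 = (-12/5, 23/10, -27/10, 13/5)

Apply the Gram-Schmidt recurrence
  u_1 = v_1
  u_i = v_i − Σ_{j<i} ((v_i · u_j) / (u_j · u_j)) · u_j.

Step by step this gives:
  u_1 = (-2, -1, -1, -2)
  u_2 = (-12/5, 23/10, -27/10, 13/5)

Orthogonality check:
  u_2 · u_1 = 0 (should be 0)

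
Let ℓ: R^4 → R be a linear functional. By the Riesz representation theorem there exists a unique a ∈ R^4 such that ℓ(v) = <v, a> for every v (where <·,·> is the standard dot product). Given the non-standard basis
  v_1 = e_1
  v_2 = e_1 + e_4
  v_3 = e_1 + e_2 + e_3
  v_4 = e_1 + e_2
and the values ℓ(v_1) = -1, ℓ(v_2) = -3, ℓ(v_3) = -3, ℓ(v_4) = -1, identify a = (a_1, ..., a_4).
a = (-1, 0, -2, -2)

Write a = (a_1, ..., a_4) in the standard basis. For each basis vector v_i, ℓ(v_i) = <v_i, a> is a linear equation in the a_j's. Collect the n equations into a matrix system V a = ℓ, where row i of V is v_i (expressed in the standard basis). Since V is invertible (lower-triangular with 1s on the diagonal, up to permutation), solve by back-substitution:
  V =
[[1, 0, 0, 0],
 [1, 0, 0, 1],
 [1, 1, 1, 0],
 [1, 1, 0, 0]]
  V a = (-1, -3, -3, -1)
Solving gives a = (-1, 0, -2, -2).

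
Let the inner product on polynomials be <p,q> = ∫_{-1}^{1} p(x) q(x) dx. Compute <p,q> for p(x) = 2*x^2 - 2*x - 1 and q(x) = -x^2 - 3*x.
<p,q> = 58/15

Expand the product: p(x)·q(x) = -2*x^4 - 4*x^3 + 7*x^2 + 3*x.
∫_{-1}^{1} of each monomial x^k gives [2/(k+1) if k even, 0 if k odd]. Integrating term-by-term (or equivalently evaluating the antiderivative F(x) = -2*x^5/5 - x^4 + 7*x^3/3 + 3*x^2/2 at the endpoints):
  F(1) − F(−1) = 73/30 − (-43/30) = 58/15.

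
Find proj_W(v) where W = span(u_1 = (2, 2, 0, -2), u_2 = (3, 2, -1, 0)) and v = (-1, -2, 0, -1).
proj_W(v) = (-26/17, -15/17, 11/17, -7/17)

Set up U = [u_1 | ... | u_2] ∈ R^(4×2). The projector onto W = col(U) is P = U (U^T U)^(-1) U^T.
Compute U^T U =
  [12, 10]
  [10, 14],
and U^T v = (-4, -7).
Solve U^T U · c = U^T v for the coefficients: c = (7/34, -11/17). The projection is proj_W(v) = U c.
Check: (v - proj_W(v)) · u_1 = 0  (should be 0).
Check: (v - proj_W(v)) · u_2 = 0  (should be 0).
Result: proj_W(v) = (-26/17, -15/17, 11/17, -7/17).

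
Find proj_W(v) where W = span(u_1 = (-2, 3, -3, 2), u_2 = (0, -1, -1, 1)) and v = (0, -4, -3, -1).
proj_W(v) = (27/37, -247/74, -85/74, 56/37)

Set up U = [u_1 | ... | u_2] ∈ R^(4×2). The projector onto W = col(U) is P = U (U^T U)^(-1) U^T.
Compute U^T U =
  [26, 2]
  [2, 3],
and U^T v = (-5, 6).
Solve U^T U · c = U^T v for the coefficients: c = (-27/74, 83/37). The projection is proj_W(v) = U c.
Check: (v - proj_W(v)) · u_1 = 0  (should be 0).
Check: (v - proj_W(v)) · u_2 = 0  (should be 0).
Result: proj_W(v) = (27/37, -247/74, -85/74, 56/37).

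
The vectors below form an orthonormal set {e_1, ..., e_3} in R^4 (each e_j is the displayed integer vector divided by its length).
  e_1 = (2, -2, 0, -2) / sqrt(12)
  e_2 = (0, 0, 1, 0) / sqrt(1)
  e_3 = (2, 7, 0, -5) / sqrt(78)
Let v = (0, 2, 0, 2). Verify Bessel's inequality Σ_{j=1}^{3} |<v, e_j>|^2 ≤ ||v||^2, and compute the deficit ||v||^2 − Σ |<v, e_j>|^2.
Σ |<v, e_j>|^2 = 72/13; ||v||^2 = 8; deficit = 32/13

Write each e_j = u_j / sqrt(<u_j, u_j>) where u_j is the displayed integer vector. Then <v, e_j> = <v, u_j> / sqrt(<u_j, u_j>), so |<v, e_j>|^2 = <v, u_j>^2 / <u_j, u_j>.
Coefficients: <v, e_1> = -8/sqrt(12), <v, e_2> = 0/sqrt(1), <v, e_3> = 4/sqrt(78).
Square and sum: Σ |<v, e_j>|^2 = 72/13.
Compute ||v||^2 = v·v = 8.
Deficit = 8 − 72/13 = 32/13 ≥ 0, confirming Bessel's inequality. (The deficit equals ||v − Σ <v,e_j> e_j||^2, the squared distance from v to span{e_j}.)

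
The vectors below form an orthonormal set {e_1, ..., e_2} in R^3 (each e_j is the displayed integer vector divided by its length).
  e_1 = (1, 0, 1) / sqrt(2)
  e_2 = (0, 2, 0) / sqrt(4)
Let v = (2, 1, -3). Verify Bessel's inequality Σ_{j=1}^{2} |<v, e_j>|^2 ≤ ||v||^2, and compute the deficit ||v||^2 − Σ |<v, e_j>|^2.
Σ |<v, e_j>|^2 = 3/2; ||v||^2 = 14; deficit = 25/2

Write each e_j = u_j / sqrt(<u_j, u_j>) where u_j is the displayed integer vector. Then <v, e_j> = <v, u_j> / sqrt(<u_j, u_j>), so |<v, e_j>|^2 = <v, u_j>^2 / <u_j, u_j>.
Coefficients: <v, e_1> = -1/sqrt(2), <v, e_2> = 2/sqrt(4).
Square and sum: Σ |<v, e_j>|^2 = 3/2.
Compute ||v||^2 = v·v = 14.
Deficit = 14 − 3/2 = 25/2 ≥ 0, confirming Bessel's inequality. (The deficit equals ||v − Σ <v,e_j> e_j||^2, the squared distance from v to span{e_j}.)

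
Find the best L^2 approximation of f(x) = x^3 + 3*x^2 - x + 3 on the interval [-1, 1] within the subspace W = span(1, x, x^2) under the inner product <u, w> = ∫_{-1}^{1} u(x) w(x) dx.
g(x) = 3*x^2 - 2*x/5 + 3

The best approximation g ∈ W is the orthogonal projection of f onto W. Writing g = a_0 + a_1 x + a_2 x^2, the coefficients solve the normal equations G · a = b where
  G_{ij} = <φ_i, φ_j> and b_i = <f, φ_i>, with φ_0 = 1, φ_1 = x, φ_2 = x^2.
G =
  [2, 0, 2/3]
  [0, 2/3, 0]
  [2/3, 0, 2/5],
b = (8, -4/15, 16/5).
Solving gives a_0 = 3, a_1 = -2/5, a_2 = 3, so
  g(x) = 3*x^2 - 2*x/5 + 3.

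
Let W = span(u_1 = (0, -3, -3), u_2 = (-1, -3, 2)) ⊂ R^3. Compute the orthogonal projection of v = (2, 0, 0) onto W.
proj_W(v) = (4/27, 10/27, -10/27)

Set up U = [u_1 | ... | u_2] ∈ R^(3×2). The projector onto W = col(U) is P = U (U^T U)^(-1) U^T.
Compute U^T U =
  [18, 3]
  [3, 14],
and U^T v = (0, -2).
Solve U^T U · c = U^T v for the coefficients: c = (2/81, -4/27). The projection is proj_W(v) = U c.
Check: (v - proj_W(v)) · u_1 = 0  (should be 0).
Check: (v - proj_W(v)) · u_2 = 0  (should be 0).
Result: proj_W(v) = (4/27, 10/27, -10/27).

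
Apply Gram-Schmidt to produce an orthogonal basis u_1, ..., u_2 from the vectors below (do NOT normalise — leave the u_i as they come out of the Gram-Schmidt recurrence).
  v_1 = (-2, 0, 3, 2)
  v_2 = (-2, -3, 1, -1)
Orthogonal basis:
  u_1 = (-2, 0, 3, 2)
  u_2 = (-24/17, -3, 2/17, -27/17)

Apply the Gram-Schmidt recurrence
  u_1 = v_1
  u_i = v_i − Σ_{j<i} ((v_i · u_j) / (u_j · u_j)) · u_j.

Step by step this gives:
  u_1 = (-2, 0, 3, 2)
  u_2 = (-24/17, -3, 2/17, -27/17)

Orthogonality check:
  u_2 · u_1 = 0 (should be 0)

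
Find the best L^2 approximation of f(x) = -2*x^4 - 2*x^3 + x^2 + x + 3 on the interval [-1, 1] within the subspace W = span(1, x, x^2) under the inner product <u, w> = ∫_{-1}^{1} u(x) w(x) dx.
g(x) = -5*x^2/7 - x/5 + 111/35

The best approximation g ∈ W is the orthogonal projection of f onto W. Writing g = a_0 + a_1 x + a_2 x^2, the coefficients solve the normal equations G · a = b where
  G_{ij} = <φ_i, φ_j> and b_i = <f, φ_i>, with φ_0 = 1, φ_1 = x, φ_2 = x^2.
G =
  [2, 0, 2/3]
  [0, 2/3, 0]
  [2/3, 0, 2/5],
b = (88/15, -2/15, 64/35).
Solving gives a_0 = 111/35, a_1 = -1/5, a_2 = -5/7, so
  g(x) = -5*x^2/7 - x/5 + 111/35.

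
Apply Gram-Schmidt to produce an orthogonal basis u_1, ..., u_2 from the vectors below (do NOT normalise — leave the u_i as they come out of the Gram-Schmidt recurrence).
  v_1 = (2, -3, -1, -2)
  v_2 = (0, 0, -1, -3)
Orthogonal basis:
  u_1 = (2, -3, -1, -2)
  u_2 = (-7/9, 7/6, -11/18, -20/9)

Apply the Gram-Schmidt recurrence
  u_1 = v_1
  u_i = v_i − Σ_{j<i} ((v_i · u_j) / (u_j · u_j)) · u_j.

Step by step this gives:
  u_1 = (2, -3, -1, -2)
  u_2 = (-7/9, 7/6, -11/18, -20/9)

Orthogonality check:
  u_2 · u_1 = 0 (should be 0)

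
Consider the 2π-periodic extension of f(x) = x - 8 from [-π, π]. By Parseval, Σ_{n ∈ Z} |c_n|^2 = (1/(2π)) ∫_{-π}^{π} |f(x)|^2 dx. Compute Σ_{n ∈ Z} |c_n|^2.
Σ |c_n|^2 = π^2/3 + 64

Expand and integrate term by term over [-π, π]:
  ∫ (x)^2 dx = 1·(2π^3/3); ∫ 2·1·(-8)·x dx = 0 (odd integrand); ∫ (-8)^2 dx = 64·2π.
So (1/(2π)) ∫_{-π}^{π} (x - 8)^2 dx = 1π^2/3 + 64 = π^2/3 + 64.
Parseval ⇒ Σ |c_n|^2 = π^2/3 + 64.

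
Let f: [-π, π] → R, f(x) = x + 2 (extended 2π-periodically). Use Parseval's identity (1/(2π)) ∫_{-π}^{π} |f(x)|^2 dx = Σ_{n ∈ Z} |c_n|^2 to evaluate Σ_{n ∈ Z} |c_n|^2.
Σ |c_n|^2 = π^2/3 + 4

Expand and integrate term by term over [-π, π]:
  ∫ (x)^2 dx = 1·(2π^3/3); ∫ 2·1·(2)·x dx = 0 (odd integrand); ∫ 2^2 dx = 4·2π.
So (1/(2π)) ∫_{-π}^{π} (x + 2)^2 dx = 1π^2/3 + 4 = π^2/3 + 4.
Parseval ⇒ Σ |c_n|^2 = π^2/3 + 4.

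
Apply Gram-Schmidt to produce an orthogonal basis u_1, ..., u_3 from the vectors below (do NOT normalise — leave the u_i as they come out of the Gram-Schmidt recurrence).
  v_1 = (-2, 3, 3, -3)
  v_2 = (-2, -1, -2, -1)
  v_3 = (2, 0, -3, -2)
Orthogonal basis:
  u_1 = (-2, 3, 3, -3)
  u_2 = (-66/31, -25/31, -56/31, -37/31)
  u_3 = (118/51, 148/153, -256/153, -344/153)

Apply the Gram-Schmidt recurrence
  u_1 = v_1
  u_i = v_i − Σ_{j<i} ((v_i · u_j) / (u_j · u_j)) · u_j.

Step by step this gives:
  u_1 = (-2, 3, 3, -3)
  u_2 = (-66/31, -25/31, -56/31, -37/31)
  u_3 = (118/51, 148/153, -256/153, -344/153)

Orthogonality check:
  u_2 · u_1 = 0 (should be 0)
  u_3 · u_1 = 0 (should be 0)
  u_3 · u_2 = 0 (should be 0)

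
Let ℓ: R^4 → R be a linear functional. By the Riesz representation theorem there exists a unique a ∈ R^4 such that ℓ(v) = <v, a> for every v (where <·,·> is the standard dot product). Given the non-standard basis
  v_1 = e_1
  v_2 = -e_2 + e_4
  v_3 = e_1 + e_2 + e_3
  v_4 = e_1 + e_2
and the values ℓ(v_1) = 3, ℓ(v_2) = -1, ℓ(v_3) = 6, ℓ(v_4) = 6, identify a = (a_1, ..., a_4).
a = (3, 3, 0, 2)

Write a = (a_1, ..., a_4) in the standard basis. For each basis vector v_i, ℓ(v_i) = <v_i, a> is a linear equation in the a_j's. Collect the n equations into a matrix system V a = ℓ, where row i of V is v_i (expressed in the standard basis). Since V is invertible (lower-triangular with 1s on the diagonal, up to permutation), solve by back-substitution:
  V =
[[1, 0, 0, 0],
 [0, -1, 0, 1],
 [1, 1, 1, 0],
 [1, 1, 0, 0]]
  V a = (3, -1, 6, 6)
Solving gives a = (3, 3, 0, 2).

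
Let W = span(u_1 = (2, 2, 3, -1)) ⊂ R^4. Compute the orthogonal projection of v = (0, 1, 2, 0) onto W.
proj_W(v) = (8/9, 8/9, 4/3, -4/9)

Set up U = [u_1 | ... | u_1] ∈ R^(4×1). The projector onto W = col(U) is P = U (U^T U)^(-1) U^T.
Compute U^T U =
  [18],
and U^T v = (8).
Solve U^T U · c = U^T v for the coefficients: c = (4/9). The projection is proj_W(v) = U c.
Check: (v - proj_W(v)) · u_1 = 0  (should be 0).
Result: proj_W(v) = (8/9, 8/9, 4/3, -4/9).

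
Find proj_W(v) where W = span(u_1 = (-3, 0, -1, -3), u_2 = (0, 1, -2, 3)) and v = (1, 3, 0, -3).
proj_W(v) = (-18/31, -72/217, 102/217, -342/217)

Set up U = [u_1 | ... | u_2] ∈ R^(4×2). The projector onto W = col(U) is P = U (U^T U)^(-1) U^T.
Compute U^T U =
  [19, -7]
  [-7, 14],
and U^T v = (6, -6).
Solve U^T U · c = U^T v for the coefficients: c = (6/31, -72/217). The projection is proj_W(v) = U c.
Check: (v - proj_W(v)) · u_1 = 0  (should be 0).
Check: (v - proj_W(v)) · u_2 = 0  (should be 0).
Result: proj_W(v) = (-18/31, -72/217, 102/217, -342/217).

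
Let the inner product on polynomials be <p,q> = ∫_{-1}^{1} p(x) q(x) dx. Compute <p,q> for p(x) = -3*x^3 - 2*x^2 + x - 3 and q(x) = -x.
<p,q> = 8/15

Expand the product: p(x)·q(x) = 3*x^4 + 2*x^3 - x^2 + 3*x.
∫_{-1}^{1} of each monomial x^k gives [2/(k+1) if k even, 0 if k odd]. Integrating term-by-term (or equivalently evaluating the antiderivative F(x) = 3*x^5/5 + x^4/2 - x^3/3 + 3*x^2/2 at the endpoints):
  F(1) − F(−1) = 34/15 − (26/15) = 8/15.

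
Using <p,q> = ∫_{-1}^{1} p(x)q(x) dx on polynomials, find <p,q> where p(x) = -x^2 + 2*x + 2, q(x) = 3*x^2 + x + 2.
<p,q> = 54/5

Expand the product: p(x)·q(x) = -3*x^4 + 5*x^3 + 6*x^2 + 6*x + 4.
∫_{-1}^{1} of each monomial x^k gives [2/(k+1) if k even, 0 if k odd]. Integrating term-by-term (or equivalently evaluating the antiderivative F(x) = -3*x^5/5 + 5*x^4/4 + 2*x^3 + 3*x^2 + 4*x at the endpoints):
  F(1) − F(−1) = 193/20 − (-23/20) = 54/5.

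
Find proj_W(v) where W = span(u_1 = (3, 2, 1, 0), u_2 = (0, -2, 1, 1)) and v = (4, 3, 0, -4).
proj_W(v) = (78/25, 328/75, -8/75, -86/75)

Set up U = [u_1 | ... | u_2] ∈ R^(4×2). The projector onto W = col(U) is P = U (U^T U)^(-1) U^T.
Compute U^T U =
  [14, -3]
  [-3, 6],
and U^T v = (18, -10).
Solve U^T U · c = U^T v for the coefficients: c = (26/25, -86/75). The projection is proj_W(v) = U c.
Check: (v - proj_W(v)) · u_1 = 0  (should be 0).
Check: (v - proj_W(v)) · u_2 = 0  (should be 0).
Result: proj_W(v) = (78/25, 328/75, -8/75, -86/75).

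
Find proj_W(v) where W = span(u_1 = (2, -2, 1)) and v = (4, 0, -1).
proj_W(v) = (14/9, -14/9, 7/9)

Set up U = [u_1 | ... | u_1] ∈ R^(3×1). The projector onto W = col(U) is P = U (U^T U)^(-1) U^T.
Compute U^T U =
  [9],
and U^T v = (7).
Solve U^T U · c = U^T v for the coefficients: c = (7/9). The projection is proj_W(v) = U c.
Check: (v - proj_W(v)) · u_1 = 0  (should be 0).
Result: proj_W(v) = (14/9, -14/9, 7/9).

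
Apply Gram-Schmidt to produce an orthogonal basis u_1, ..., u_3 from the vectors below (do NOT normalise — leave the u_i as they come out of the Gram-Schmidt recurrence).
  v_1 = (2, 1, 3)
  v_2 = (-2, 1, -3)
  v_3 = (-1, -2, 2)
Orthogonal basis:
  u_1 = (2, 1, 3)
  u_2 = (-2/7, 13/7, -3/7)
  u_3 = (-21/13, 0, 14/13)

Apply the Gram-Schmidt recurrence
  u_1 = v_1
  u_i = v_i − Σ_{j<i} ((v_i · u_j) / (u_j · u_j)) · u_j.

Step by step this gives:
  u_1 = (2, 1, 3)
  u_2 = (-2/7, 13/7, -3/7)
  u_3 = (-21/13, 0, 14/13)

Orthogonality check:
  u_2 · u_1 = 0 (should be 0)
  u_3 · u_1 = 0 (should be 0)
  u_3 · u_2 = 0 (should be 0)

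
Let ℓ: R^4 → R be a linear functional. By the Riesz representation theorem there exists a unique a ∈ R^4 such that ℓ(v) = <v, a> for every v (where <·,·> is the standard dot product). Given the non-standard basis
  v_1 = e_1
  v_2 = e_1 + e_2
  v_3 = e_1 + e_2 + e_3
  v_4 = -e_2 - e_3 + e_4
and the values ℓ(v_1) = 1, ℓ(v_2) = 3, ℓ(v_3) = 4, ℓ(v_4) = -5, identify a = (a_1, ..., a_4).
a = (1, 2, 1, -2)

Write a = (a_1, ..., a_4) in the standard basis. For each basis vector v_i, ℓ(v_i) = <v_i, a> is a linear equation in the a_j's. Collect the n equations into a matrix system V a = ℓ, where row i of V is v_i (expressed in the standard basis). Since V is invertible (lower-triangular with 1s on the diagonal, up to permutation), solve by back-substitution:
  V =
[[1, 0, 0, 0],
 [1, 1, 0, 0],
 [1, 1, 1, 0],
 [0, -1, -1, 1]]
  V a = (1, 3, 4, -5)
Solving gives a = (1, 2, 1, -2).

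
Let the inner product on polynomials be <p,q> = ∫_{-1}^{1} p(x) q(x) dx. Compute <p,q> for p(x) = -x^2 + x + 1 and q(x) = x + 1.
<p,q> = 2

Expand the product: p(x)·q(x) = -x^3 + 2*x + 1.
∫_{-1}^{1} of each monomial x^k gives [2/(k+1) if k even, 0 if k odd]. Integrating term-by-term (or equivalently evaluating the antiderivative F(x) = -x^4/4 + x^2 + x at the endpoints):
  F(1) − F(−1) = 7/4 − (-1/4) = 2.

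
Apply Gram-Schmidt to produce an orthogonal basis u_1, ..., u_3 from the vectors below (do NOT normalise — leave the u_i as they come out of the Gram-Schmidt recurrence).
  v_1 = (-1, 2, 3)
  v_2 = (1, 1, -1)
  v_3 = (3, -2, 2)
Orthogonal basis:
  u_1 = (-1, 2, 3)
  u_2 = (6/7, 9/7, -4/7)
  u_3 = (125/38, -25/19, 75/38)

Apply the Gram-Schmidt recurrence
  u_1 = v_1
  u_i = v_i − Σ_{j<i} ((v_i · u_j) / (u_j · u_j)) · u_j.

Step by step this gives:
  u_1 = (-1, 2, 3)
  u_2 = (6/7, 9/7, -4/7)
  u_3 = (125/38, -25/19, 75/38)

Orthogonality check:
  u_2 · u_1 = 0 (should be 0)
  u_3 · u_1 = 0 (should be 0)
  u_3 · u_2 = 0 (should be 0)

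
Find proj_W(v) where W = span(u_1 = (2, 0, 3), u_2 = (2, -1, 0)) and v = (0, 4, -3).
proj_W(v) = (-90/49, 16/49, -87/49)

Set up U = [u_1 | ... | u_2] ∈ R^(3×2). The projector onto W = col(U) is P = U (U^T U)^(-1) U^T.
Compute U^T U =
  [13, 4]
  [4, 5],
and U^T v = (-9, -4).
Solve U^T U · c = U^T v for the coefficients: c = (-29/49, -16/49). The projection is proj_W(v) = U c.
Check: (v - proj_W(v)) · u_1 = 0  (should be 0).
Check: (v - proj_W(v)) · u_2 = 0  (should be 0).
Result: proj_W(v) = (-90/49, 16/49, -87/49).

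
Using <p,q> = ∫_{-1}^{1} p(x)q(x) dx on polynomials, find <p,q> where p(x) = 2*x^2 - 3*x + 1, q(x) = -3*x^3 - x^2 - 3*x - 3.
<p,q> = -28/15

Expand the product: p(x)·q(x) = -6*x^5 + 7*x^4 - 6*x^3 + 2*x^2 + 6*x - 3.
∫_{-1}^{1} of each monomial x^k gives [2/(k+1) if k even, 0 if k odd]. Integrating term-by-term (or equivalently evaluating the antiderivative F(x) = -x^6 + 7*x^5/5 - 3*x^4/2 + 2*x^3/3 + 3*x^2 - 3*x at the endpoints):
  F(1) − F(−1) = -13/30 − (43/30) = -28/15.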